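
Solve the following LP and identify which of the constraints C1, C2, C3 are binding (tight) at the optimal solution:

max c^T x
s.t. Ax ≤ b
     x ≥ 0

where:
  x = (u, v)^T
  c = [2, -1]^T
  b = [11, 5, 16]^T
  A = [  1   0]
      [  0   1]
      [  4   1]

At u = 4, v = 0, compute slack b - a·x for each constraint:
  C1: 11 − 4 = 7  (slack)
  C2: 5 − 0 = 5  (slack)
  C3: 16 − 16 = 0  (binding)

Optimal: u = 4, v = 0
Binding: C3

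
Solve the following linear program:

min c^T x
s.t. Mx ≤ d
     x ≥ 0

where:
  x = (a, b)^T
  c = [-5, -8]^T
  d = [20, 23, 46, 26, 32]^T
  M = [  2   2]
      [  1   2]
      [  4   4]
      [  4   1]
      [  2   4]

Evaluate the objective at each vertex of the feasible region:
  z(0, 0) = 0
  z(6.5, 0) = -32.5
  z(5.333, 4.667) = -64
  z(4, 6) = -68  ←
  z(0, 8) = -64
The minimum is at a = 4, b = 6.

a = 4, b = 6, z = -68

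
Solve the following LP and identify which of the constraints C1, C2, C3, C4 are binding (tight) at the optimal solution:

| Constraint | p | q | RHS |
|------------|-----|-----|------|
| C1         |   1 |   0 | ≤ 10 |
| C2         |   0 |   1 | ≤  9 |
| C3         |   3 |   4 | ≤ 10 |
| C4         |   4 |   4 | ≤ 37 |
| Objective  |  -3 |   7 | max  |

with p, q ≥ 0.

At p = 0, q = 2.5, compute slack b - a·x for each constraint:
  C1: 10 − 0 = 10  (slack)
  C2: 9 − 2.5 = 6.5  (slack)
  C3: 10 − 10 = 0  (binding)
  C4: 37 − 10 = 27  (slack)

Optimal: p = 0, q = 2.5
Binding: C3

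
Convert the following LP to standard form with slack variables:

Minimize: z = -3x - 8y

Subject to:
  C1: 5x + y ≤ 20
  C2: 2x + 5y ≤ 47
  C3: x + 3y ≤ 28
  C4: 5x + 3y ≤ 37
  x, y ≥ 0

min z = -3x - 8y

s.t.
  5x + y + s1 = 20
  2x + 5y + s2 = 47
  x + 3y + s3 = 28
  5x + 3y + s4 = 37
  x, y, s1, s2, s3, s4 ≥ 0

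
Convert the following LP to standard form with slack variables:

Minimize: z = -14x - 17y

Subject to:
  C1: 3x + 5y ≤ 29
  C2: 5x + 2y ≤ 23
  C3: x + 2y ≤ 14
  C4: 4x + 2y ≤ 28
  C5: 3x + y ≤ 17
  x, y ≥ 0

min z = -14x - 17y

s.t.
  3x + 5y + s1 = 29
  5x + 2y + s2 = 23
  x + 2y + s3 = 14
  4x + 2y + s4 = 28
  3x + y + s5 = 17
  x, y, s1, s2, s3, s4, s5 ≥ 0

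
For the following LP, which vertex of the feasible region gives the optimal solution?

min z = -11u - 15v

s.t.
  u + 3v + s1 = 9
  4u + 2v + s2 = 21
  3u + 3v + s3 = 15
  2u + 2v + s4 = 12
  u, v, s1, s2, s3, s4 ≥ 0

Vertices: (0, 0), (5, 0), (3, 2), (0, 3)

Evaluate the objective at each vertex of the feasible region:
  z(0, 0) = 0
  z(5, 0) = -55
  z(3, 2) = -63  ←
  z(0, 3) = -45
The minimum is at u = 3, v = 2.

(3, 2)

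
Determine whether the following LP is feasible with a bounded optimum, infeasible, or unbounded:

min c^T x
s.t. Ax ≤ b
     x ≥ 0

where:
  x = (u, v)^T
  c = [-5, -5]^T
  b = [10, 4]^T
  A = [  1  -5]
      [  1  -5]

Unbounded (objective can decrease without bound)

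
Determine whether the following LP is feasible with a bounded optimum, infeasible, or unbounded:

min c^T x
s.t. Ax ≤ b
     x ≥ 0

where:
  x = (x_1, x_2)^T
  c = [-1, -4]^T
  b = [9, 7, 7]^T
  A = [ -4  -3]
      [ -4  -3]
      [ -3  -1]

Unbounded (objective can decrease without bound)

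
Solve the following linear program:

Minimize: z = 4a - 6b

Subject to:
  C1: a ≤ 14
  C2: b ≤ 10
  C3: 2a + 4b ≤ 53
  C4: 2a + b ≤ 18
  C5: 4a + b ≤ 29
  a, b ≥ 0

Evaluate the objective at each vertex of the feasible region:
  z(0, 0) = 0
  z(7.25, 0) = 29
  z(5.5, 7) = -20
  z(4, 10) = -44
  z(0, 10) = -60  ←
The minimum is at a = 0, b = 10.

a = 0, b = 10, z = -60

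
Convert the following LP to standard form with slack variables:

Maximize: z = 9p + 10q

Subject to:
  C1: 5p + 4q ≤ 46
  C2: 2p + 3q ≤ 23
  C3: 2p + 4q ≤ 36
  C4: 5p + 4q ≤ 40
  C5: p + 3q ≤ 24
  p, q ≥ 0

max z = 9p + 10q

s.t.
  5p + 4q + s1 = 46
  2p + 3q + s2 = 23
  2p + 4q + s3 = 36
  5p + 4q + s4 = 40
  p + 3q + s5 = 24
  p, q, s1, s2, s3, s4, s5 ≥ 0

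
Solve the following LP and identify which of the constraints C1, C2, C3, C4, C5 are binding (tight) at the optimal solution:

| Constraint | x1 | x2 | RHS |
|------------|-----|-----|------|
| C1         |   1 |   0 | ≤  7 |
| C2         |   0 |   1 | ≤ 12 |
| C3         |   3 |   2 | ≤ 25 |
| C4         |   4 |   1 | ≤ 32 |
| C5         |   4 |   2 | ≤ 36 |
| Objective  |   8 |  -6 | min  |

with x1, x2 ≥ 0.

At x1 = 0, x2 = 12, compute slack b - a·x for each constraint:
  C1: 7 − 0 = 7  (slack)
  C2: 12 − 12 = 0  (binding)
  C3: 25 − 24 = 1  (slack)
  C4: 32 − 12 = 20  (slack)
  C5: 36 − 24 = 12  (slack)

Optimal: x1 = 0, x2 = 12
Binding: C2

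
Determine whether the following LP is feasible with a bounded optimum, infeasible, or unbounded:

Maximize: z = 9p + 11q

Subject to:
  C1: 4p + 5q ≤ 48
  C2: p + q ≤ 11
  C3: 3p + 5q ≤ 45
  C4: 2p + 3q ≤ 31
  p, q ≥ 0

Feasible with a bounded optimal solution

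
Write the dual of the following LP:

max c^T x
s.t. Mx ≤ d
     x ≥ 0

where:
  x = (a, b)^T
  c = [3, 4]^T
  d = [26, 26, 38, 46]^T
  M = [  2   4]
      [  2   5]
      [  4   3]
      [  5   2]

Primal max cᵀx s.t. Ax ≤ b, x ≥ 0  →  Dual min bᵀy s.t. Aᵀy ≥ c, y ≥ 0.

Minimize: z = 26y1 + 26y2 + 38y3 + 46y4

Subject to:
  2y1 + 2y2 + 4y3 + 5y4 ≥ 3
  4y1 + 5y2 + 3y3 + 2y4 ≥ 4
  y1, y2, y3, y4 ≥ 0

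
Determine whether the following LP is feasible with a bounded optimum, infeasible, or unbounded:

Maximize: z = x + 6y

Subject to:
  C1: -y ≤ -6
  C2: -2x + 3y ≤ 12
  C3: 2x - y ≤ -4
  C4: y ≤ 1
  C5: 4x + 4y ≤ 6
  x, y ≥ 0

Infeasible (no feasible solution exists)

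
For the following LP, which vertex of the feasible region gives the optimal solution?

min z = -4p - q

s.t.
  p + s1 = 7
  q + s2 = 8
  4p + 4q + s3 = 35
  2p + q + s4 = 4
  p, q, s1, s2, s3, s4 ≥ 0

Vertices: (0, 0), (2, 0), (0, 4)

Evaluate the objective at each vertex of the feasible region:
  z(0, 0) = 0
  z(2, 0) = -8  ←
  z(0, 4) = -4
The minimum is at p = 2, q = 0.

(2, 0)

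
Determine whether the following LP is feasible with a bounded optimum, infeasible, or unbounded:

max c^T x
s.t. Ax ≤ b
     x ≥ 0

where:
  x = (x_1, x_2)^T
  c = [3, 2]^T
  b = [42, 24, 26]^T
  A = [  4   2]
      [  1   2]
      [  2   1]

Feasible with a bounded optimal solution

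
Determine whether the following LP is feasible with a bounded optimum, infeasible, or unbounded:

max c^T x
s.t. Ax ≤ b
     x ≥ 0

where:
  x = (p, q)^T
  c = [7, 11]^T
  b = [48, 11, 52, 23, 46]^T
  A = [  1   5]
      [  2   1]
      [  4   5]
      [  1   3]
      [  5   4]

Feasible with a bounded optimal solution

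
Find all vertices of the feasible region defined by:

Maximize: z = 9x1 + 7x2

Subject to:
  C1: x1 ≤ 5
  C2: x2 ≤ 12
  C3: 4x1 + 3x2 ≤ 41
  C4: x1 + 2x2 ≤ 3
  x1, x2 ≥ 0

(0, 0), (3, 0), (0, 1.5)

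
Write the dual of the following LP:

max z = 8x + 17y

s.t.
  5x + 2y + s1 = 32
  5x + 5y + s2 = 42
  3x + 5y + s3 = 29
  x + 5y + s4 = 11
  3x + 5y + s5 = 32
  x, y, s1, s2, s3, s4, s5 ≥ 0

Primal max cᵀx s.t. Ax ≤ b, x ≥ 0  →  Dual min bᵀy s.t. Aᵀy ≥ c, y ≥ 0.

Minimize: z = 32y1 + 42y2 + 29y3 + 11y4 + 32y5

Subject to:
  5y1 + 5y2 + 3y3 + y4 + 3y5 ≥ 8
  2y1 + 5y2 + 5y3 + 5y4 + 5y5 ≥ 17
  y1, y2, y3, y4, y5 ≥ 0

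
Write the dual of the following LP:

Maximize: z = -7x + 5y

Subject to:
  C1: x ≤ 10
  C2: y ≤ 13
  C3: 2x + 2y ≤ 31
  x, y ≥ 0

Primal max cᵀx s.t. Ax ≤ b, x ≥ 0  →  Dual min bᵀy s.t. Aᵀy ≥ c, y ≥ 0.

Minimize: z = 10y1 + 13y2 + 31y3

Subject to:
  y1 + 2y3 ≥ -7
  y2 + 2y3 ≥ 5
  y1, y2, y3 ≥ 0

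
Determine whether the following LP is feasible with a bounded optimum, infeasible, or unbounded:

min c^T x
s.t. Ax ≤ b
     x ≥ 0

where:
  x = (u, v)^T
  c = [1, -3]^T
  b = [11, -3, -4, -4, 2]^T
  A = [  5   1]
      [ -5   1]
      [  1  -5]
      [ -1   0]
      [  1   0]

Infeasible (no feasible solution exists)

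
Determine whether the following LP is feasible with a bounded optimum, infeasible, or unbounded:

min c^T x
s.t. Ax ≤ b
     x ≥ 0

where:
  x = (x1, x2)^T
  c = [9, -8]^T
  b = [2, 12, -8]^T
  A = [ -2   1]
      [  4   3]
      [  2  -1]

Infeasible (no feasible solution exists)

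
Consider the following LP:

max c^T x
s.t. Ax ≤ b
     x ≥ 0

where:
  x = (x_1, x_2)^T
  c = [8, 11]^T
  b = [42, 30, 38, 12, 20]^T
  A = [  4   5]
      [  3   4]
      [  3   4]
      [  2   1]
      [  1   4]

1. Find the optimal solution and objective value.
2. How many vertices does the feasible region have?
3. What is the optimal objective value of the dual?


1. x_1 = 4, x_2 = 4, z = 76
2. 4
3. 76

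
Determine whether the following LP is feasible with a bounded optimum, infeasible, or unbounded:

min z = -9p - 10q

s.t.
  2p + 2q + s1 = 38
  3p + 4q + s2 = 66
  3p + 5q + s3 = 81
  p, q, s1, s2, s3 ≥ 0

Feasible with a bounded optimal solution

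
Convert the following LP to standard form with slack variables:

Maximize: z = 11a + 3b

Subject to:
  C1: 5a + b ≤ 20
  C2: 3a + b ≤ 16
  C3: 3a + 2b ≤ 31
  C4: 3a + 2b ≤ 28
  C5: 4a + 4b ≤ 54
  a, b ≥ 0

max z = 11a + 3b

s.t.
  5a + b + s1 = 20
  3a + b + s2 = 16
  3a + 2b + s3 = 31
  3a + 2b + s4 = 28
  4a + 4b + s5 = 54
  a, b, s1, s2, s3, s4, s5 ≥ 0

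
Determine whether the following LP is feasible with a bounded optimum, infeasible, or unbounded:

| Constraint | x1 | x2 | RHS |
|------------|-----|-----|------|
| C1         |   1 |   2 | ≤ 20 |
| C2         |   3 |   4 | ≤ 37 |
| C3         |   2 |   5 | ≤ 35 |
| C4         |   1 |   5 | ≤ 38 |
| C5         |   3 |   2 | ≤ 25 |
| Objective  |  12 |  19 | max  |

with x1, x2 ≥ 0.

Feasible with a bounded optimal solution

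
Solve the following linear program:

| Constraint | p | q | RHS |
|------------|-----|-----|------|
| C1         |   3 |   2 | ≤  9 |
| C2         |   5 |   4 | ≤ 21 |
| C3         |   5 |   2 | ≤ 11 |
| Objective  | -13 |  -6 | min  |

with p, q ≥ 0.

Evaluate the objective at each vertex of the feasible region:
  z(0, 0) = 0
  z(2.2, 0) = -28.6
  z(1, 3) = -31  ←
  z(0, 4.5) = -27
The minimum is at p = 1, q = 3.

p = 1, q = 3, z = -31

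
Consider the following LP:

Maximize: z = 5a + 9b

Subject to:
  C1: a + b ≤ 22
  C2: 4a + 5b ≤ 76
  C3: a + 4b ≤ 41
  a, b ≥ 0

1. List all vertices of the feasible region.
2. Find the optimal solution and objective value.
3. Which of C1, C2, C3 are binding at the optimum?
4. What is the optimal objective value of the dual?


1. (0, 0), (19, 0), (9, 8), (0, 10.25)
2. a = 9, b = 8, z = 117
3. C2, C3
4. 117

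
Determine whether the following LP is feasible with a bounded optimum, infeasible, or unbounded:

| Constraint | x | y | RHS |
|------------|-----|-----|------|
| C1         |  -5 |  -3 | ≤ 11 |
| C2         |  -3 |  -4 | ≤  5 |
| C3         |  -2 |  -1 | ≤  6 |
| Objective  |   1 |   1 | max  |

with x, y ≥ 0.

Unbounded (objective can increase without bound)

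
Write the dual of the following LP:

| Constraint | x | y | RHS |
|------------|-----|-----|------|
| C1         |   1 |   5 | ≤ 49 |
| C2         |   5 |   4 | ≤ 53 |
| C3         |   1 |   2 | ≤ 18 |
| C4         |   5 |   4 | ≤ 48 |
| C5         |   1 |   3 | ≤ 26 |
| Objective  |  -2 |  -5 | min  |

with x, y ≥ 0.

Primal min cᵀx s.t. Ax ≤ b, x ≥ 0  →  Dual max −bᵀy s.t. Aᵀy ≥ −c, y ≥ 0.

Maximize: z = -49y1 - 53y2 - 18y3 - 48y4 - 26y5

Subject to:
  y1 + 5y2 + y3 + 5y4 + y5 ≥ 2
  5y1 + 4y2 + 2y3 + 4y4 + 3y5 ≥ 5
  y1, y2, y3, y4, y5 ≥ 0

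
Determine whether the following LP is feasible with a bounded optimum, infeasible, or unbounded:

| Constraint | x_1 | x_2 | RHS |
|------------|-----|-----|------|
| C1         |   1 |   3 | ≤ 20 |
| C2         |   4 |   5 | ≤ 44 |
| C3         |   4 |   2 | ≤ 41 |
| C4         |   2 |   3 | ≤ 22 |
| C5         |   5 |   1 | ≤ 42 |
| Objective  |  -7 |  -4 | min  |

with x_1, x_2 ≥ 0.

Feasible with a bounded optimal solution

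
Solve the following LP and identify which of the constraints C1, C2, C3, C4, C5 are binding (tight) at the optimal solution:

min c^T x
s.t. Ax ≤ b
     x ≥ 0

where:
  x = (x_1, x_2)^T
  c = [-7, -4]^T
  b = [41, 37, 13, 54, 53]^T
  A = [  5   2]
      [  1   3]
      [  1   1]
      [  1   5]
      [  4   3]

At x_1 = 5, x_2 = 8, compute slack b - a·x for each constraint:
  C1: 41 − 41 = 0  (binding)
  C2: 37 − 29 = 8  (slack)
  C3: 13 − 13 = 0  (binding)
  C4: 54 − 45 = 9  (slack)
  C5: 53 − 44 = 9  (slack)

Optimal: x_1 = 5, x_2 = 8
Binding: C1, C3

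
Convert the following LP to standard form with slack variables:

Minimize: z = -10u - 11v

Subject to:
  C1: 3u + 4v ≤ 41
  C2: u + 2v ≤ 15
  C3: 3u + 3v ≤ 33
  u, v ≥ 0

min z = -10u - 11v

s.t.
  3u + 4v + s1 = 41
  u + 2v + s2 = 15
  3u + 3v + s3 = 33
  u, v, s1, s2, s3 ≥ 0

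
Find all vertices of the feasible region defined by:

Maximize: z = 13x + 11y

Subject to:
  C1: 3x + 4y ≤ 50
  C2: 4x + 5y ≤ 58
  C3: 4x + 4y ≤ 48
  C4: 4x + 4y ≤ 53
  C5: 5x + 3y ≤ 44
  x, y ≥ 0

(0, 0), (8.8, 0), (4, 8), (2, 10), (0, 11.6)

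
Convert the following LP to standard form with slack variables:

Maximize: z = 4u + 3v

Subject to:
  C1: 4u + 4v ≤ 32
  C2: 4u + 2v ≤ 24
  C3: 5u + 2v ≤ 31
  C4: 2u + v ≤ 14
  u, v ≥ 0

max z = 4u + 3v

s.t.
  4u + 4v + s1 = 32
  4u + 2v + s2 = 24
  5u + 2v + s3 = 31
  2u + v + s4 = 14
  u, v, s1, s2, s3, s4 ≥ 0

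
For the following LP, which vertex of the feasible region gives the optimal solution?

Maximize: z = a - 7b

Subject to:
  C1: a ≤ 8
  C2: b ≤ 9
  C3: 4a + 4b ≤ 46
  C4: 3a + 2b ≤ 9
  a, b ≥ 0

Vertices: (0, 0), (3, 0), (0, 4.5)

Evaluate the objective at each vertex of the feasible region:
  z(0, 0) = 0
  z(3, 0) = 3  ←
  z(0, 4.5) = -31.5
The maximum is at a = 3, b = 0.

(3, 0)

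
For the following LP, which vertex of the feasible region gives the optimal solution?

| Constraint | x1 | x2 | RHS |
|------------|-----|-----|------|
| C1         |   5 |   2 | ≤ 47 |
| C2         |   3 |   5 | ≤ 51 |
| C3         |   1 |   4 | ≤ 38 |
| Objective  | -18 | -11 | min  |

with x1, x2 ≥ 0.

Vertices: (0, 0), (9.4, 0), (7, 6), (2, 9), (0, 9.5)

Evaluate the objective at each vertex of the feasible region:
  z(0, 0) = 0
  z(9.4, 0) = -169.2
  z(7, 6) = -192  ←
  z(2, 9) = -135
  z(0, 9.5) = -104.5
The minimum is at x1 = 7, x2 = 6.

(7, 6)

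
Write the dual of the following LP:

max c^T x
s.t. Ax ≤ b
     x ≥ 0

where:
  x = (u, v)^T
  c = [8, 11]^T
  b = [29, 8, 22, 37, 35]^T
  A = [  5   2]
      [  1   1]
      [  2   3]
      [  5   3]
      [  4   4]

Primal max cᵀx s.t. Ax ≤ b, x ≥ 0  →  Dual min bᵀy s.t. Aᵀy ≥ c, y ≥ 0.

Minimize: z = 29y1 + 8y2 + 22y3 + 37y4 + 35y5

Subject to:
  5y1 + y2 + 2y3 + 5y4 + 4y5 ≥ 8
  2y1 + y2 + 3y3 + 3y4 + 4y5 ≥ 11
  y1, y2, y3, y4, y5 ≥ 0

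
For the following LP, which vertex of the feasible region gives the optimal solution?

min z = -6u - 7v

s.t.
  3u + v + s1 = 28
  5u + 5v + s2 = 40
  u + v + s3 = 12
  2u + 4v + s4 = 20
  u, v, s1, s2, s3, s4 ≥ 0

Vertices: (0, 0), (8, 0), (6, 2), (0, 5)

Evaluate the objective at each vertex of the feasible region:
  z(0, 0) = 0
  z(8, 0) = -48
  z(6, 2) = -50  ←
  z(0, 5) = -35
The minimum is at u = 6, v = 2.

(6, 2)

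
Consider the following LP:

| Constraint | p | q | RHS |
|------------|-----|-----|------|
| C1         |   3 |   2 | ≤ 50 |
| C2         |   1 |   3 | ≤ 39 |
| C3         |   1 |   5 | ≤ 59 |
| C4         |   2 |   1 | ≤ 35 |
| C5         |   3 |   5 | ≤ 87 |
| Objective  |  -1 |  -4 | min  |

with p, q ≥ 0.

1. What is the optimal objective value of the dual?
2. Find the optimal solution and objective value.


1. -49
2. p = 9, q = 10, z = -49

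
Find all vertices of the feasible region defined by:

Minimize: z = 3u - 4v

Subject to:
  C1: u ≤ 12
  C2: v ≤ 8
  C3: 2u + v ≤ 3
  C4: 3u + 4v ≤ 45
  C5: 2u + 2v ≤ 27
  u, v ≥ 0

(0, 0), (1.5, 0), (0, 3)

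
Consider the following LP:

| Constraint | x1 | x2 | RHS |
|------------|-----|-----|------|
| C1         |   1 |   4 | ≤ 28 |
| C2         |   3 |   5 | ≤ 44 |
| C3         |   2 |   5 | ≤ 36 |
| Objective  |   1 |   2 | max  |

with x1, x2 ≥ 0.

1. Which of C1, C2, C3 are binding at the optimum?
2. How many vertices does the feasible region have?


1. C2, C3
2. 5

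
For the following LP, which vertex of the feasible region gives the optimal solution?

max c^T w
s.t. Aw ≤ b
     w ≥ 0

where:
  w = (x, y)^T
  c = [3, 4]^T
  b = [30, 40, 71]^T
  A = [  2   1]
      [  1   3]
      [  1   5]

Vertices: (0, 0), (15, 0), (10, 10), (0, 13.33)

Evaluate the objective at each vertex of the feasible region:
  z(0, 0) = 0
  z(15, 0) = 45
  z(10, 10) = 70  ←
  z(0, 13.33) = 53.33
The maximum is at x = 10, y = 10.

(10, 10)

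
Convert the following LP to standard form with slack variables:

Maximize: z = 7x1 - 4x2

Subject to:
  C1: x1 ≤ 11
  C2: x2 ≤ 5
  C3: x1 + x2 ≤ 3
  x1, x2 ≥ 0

max z = 7x1 - 4x2

s.t.
  x1 + s1 = 11
  x2 + s2 = 5
  x1 + x2 + s3 = 3
  x1, x2, s1, s2, s3 ≥ 0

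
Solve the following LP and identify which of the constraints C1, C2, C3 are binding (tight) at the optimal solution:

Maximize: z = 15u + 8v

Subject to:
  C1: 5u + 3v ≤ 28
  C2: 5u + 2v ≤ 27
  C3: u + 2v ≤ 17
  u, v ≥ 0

At u = 5, v = 1, compute slack b - a·x for each constraint:
  C1: 28 − 28 = 0  (binding)
  C2: 27 − 27 = 0  (binding)
  C3: 17 − 7 = 10  (slack)

Optimal: u = 5, v = 1
Binding: C1, C2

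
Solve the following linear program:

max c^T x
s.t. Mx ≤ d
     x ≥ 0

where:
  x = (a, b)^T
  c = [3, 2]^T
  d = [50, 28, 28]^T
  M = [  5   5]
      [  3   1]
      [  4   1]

Evaluate the objective at each vertex of the feasible region:
  z(0, 0) = 0
  z(7, 0) = 21
  z(6, 4) = 26  ←
  z(0, 10) = 20
The maximum is at a = 6, b = 4.

a = 6, b = 4, z = 26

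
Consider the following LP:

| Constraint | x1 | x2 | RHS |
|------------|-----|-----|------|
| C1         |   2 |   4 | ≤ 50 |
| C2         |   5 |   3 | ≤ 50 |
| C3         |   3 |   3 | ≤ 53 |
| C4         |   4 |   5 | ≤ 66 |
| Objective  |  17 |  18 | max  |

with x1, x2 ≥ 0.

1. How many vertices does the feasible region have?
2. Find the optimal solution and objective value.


1. 5
2. x1 = 4, x2 = 10, z = 248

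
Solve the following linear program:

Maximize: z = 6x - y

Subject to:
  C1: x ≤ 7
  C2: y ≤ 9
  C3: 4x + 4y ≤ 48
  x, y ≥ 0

Evaluate the objective at each vertex of the feasible region:
  z(0, 0) = 0
  z(7, 0) = 42  ←
  z(7, 5) = 37
  z(3, 9) = 9
  z(0, 9) = -9
The maximum is at x = 7, y = 0.

x = 7, y = 0, z = 42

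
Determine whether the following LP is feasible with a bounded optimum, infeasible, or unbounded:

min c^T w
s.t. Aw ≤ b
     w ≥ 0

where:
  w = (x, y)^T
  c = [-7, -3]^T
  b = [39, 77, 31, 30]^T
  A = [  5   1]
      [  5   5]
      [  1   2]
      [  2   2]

Feasible with a bounded optimal solution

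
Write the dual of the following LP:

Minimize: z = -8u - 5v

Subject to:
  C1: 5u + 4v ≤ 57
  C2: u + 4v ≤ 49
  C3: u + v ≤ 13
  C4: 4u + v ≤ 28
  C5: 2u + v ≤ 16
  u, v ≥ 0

Primal min cᵀx s.t. Ax ≤ b, x ≥ 0  →  Dual max −bᵀy s.t. Aᵀy ≥ −c, y ≥ 0.

Maximize: z = -57y1 - 49y2 - 13y3 - 28y4 - 16y5

Subject to:
  5y1 + y2 + y3 + 4y4 + 2y5 ≥ 8
  4y1 + 4y2 + y3 + y4 + y5 ≥ 5
  y1, y2, y3, y4, y5 ≥ 0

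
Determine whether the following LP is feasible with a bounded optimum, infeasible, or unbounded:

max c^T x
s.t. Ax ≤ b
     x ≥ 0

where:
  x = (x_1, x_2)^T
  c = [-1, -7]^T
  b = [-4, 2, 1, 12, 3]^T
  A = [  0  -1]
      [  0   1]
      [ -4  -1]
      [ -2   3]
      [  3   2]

Infeasible (no feasible solution exists)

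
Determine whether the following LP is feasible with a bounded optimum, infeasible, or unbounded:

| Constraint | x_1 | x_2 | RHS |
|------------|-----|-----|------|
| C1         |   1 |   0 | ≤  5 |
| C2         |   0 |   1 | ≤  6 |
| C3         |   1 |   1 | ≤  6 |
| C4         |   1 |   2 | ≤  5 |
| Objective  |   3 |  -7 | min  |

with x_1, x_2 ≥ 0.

Feasible with a bounded optimal solution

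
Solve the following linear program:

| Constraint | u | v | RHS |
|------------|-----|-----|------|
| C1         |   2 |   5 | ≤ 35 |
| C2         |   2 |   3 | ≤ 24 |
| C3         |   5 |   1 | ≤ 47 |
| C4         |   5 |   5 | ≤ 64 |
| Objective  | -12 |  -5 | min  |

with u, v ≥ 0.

Evaluate the objective at each vertex of the feasible region:
  z(0, 0) = 0
  z(9.4, 0) = -112.8
  z(9, 2) = -118  ←
  z(3.75, 5.5) = -72.5
  z(0, 7) = -35
The minimum is at u = 9, v = 2.

u = 9, v = 2, z = -118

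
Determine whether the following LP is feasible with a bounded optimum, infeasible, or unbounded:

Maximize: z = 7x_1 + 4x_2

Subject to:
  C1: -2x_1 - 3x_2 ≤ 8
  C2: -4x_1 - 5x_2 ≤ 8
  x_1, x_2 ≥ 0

Unbounded (objective can increase without bound)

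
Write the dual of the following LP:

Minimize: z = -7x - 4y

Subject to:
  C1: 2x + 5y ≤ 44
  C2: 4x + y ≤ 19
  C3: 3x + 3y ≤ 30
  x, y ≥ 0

Primal min cᵀx s.t. Ax ≤ b, x ≥ 0  →  Dual max −bᵀy s.t. Aᵀy ≥ −c, y ≥ 0.

Maximize: z = -44y1 - 19y2 - 30y3

Subject to:
  2y1 + 4y2 + 3y3 ≥ 7
  5y1 + y2 + 3y3 ≥ 4
  y1, y2, y3 ≥ 0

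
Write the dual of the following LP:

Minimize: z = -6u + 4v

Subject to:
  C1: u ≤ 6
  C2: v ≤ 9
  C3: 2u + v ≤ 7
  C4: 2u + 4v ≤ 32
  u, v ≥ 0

Primal min cᵀx s.t. Ax ≤ b, x ≥ 0  →  Dual max −bᵀy s.t. Aᵀy ≥ −c, y ≥ 0.

Maximize: z = -6y1 - 9y2 - 7y3 - 32y4

Subject to:
  y1 + 2y3 + 2y4 ≥ 6
  y2 + y3 + 4y4 ≥ -4
  y1, y2, y3, y4 ≥ 0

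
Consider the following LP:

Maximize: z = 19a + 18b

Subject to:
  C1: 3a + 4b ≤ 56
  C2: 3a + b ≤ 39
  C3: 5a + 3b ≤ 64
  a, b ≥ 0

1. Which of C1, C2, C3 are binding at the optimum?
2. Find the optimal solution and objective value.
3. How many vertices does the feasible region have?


1. C1, C3
2. a = 8, b = 8, z = 296
3. 4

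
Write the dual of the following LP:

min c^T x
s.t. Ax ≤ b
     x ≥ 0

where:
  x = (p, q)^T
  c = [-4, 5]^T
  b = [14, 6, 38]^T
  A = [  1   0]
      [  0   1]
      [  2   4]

Primal min cᵀx s.t. Ax ≤ b, x ≥ 0  →  Dual max −bᵀy s.t. Aᵀy ≥ −c, y ≥ 0.

Maximize: z = -14y1 - 6y2 - 38y3

Subject to:
  y1 + 2y3 ≥ 4
  y2 + 4y3 ≥ -5
  y1, y2, y3 ≥ 0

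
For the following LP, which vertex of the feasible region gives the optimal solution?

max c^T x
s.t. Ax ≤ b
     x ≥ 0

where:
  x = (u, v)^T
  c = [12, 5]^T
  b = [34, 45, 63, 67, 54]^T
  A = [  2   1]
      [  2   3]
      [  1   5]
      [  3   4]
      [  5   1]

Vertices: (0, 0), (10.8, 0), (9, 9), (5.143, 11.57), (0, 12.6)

Evaluate the objective at each vertex of the feasible region:
  z(0, 0) = 0
  z(10.8, 0) = 129.6
  z(9, 9) = 153  ←
  z(5.143, 11.57) = 119.6
  z(0, 12.6) = 63
The maximum is at u = 9, v = 9.

(9, 9)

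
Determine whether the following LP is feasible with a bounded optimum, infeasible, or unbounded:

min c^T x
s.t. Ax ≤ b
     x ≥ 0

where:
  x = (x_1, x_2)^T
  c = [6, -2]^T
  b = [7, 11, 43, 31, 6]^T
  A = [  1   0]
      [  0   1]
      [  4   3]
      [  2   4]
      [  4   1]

Feasible with a bounded optimal solution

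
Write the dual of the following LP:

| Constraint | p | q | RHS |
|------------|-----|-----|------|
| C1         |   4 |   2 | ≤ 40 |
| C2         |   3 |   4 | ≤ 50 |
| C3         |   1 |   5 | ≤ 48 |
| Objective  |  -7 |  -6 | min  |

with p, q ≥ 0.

Primal min cᵀx s.t. Ax ≤ b, x ≥ 0  →  Dual max −bᵀy s.t. Aᵀy ≥ −c, y ≥ 0.

Maximize: z = -40y1 - 50y2 - 48y3

Subject to:
  4y1 + 3y2 + y3 ≥ 7
  2y1 + 4y2 + 5y3 ≥ 6
  y1, y2, y3 ≥ 0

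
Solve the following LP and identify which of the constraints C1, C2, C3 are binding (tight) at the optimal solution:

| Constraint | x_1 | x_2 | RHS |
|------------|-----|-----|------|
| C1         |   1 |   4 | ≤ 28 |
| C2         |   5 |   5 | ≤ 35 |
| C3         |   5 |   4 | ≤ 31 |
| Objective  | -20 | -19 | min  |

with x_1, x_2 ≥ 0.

At x_1 = 3, x_2 = 4, compute slack b - a·x for each constraint:
  C1: 28 − 19 = 9  (slack)
  C2: 35 − 35 = 0  (binding)
  C3: 31 − 31 = 0  (binding)

Optimal: x_1 = 3, x_2 = 4
Binding: C2, C3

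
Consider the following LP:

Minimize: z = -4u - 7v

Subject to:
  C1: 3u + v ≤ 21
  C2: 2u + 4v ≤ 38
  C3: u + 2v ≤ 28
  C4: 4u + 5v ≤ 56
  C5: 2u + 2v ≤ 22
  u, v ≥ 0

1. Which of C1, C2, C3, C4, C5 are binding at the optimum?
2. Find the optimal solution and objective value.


1. C2, C5
2. u = 3, v = 8, z = -68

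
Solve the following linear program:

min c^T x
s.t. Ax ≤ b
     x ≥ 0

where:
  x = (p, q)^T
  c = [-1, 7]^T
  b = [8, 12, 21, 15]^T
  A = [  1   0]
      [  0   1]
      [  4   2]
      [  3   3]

Evaluate the objective at each vertex of the feasible region:
  z(0, 0) = 0
  z(5, 0) = -5  ←
  z(0, 5) = 35
The minimum is at p = 5, q = 0.

p = 5, q = 0, z = -5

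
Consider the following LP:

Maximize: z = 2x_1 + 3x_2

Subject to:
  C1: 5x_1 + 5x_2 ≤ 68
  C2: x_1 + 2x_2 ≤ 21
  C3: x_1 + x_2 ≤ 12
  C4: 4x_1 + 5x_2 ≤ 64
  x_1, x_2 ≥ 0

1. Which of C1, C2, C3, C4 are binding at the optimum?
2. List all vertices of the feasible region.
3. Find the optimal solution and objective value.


1. C2, C3
2. (0, 0), (12, 0), (3, 9), (0, 10.5)
3. x_1 = 3, x_2 = 9, z = 33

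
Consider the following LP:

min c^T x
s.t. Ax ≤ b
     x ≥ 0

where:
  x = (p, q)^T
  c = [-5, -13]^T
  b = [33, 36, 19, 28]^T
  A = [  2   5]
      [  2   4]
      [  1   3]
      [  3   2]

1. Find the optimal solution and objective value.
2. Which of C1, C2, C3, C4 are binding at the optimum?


1. p = 4, q = 5, z = -85
2. C1, C3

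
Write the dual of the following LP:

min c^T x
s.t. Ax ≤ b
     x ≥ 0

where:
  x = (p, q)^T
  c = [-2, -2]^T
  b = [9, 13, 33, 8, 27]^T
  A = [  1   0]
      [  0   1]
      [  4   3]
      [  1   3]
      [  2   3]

Primal min cᵀx s.t. Ax ≤ b, x ≥ 0  →  Dual max −bᵀy s.t. Aᵀy ≥ −c, y ≥ 0.

Maximize: z = -9y1 - 13y2 - 33y3 - 8y4 - 27y5

Subject to:
  y1 + 4y3 + y4 + 2y5 ≥ 2
  y2 + 3y3 + 3y4 + 3y5 ≥ 2
  y1, y2, y3, y4, y5 ≥ 0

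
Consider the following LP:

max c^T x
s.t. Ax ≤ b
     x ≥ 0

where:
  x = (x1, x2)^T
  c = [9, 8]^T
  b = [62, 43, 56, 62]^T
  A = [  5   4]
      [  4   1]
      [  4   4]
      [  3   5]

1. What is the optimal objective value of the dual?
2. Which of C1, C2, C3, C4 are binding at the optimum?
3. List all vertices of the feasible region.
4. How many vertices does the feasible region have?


1. 118
2. C1, C3
3. (0, 0), (10.75, 0), (10, 3), (6, 8), (4, 10), (0, 12.4)
4. 6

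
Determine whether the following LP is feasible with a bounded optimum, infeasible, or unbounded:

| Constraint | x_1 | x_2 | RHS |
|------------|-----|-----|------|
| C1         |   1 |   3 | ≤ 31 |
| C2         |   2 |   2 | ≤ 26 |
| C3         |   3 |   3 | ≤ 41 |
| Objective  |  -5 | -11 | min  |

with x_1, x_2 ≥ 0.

Feasible with a bounded optimal solution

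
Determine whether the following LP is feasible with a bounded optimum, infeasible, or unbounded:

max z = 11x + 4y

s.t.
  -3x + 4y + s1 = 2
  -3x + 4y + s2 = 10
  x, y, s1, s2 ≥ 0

Unbounded (objective can increase without bound)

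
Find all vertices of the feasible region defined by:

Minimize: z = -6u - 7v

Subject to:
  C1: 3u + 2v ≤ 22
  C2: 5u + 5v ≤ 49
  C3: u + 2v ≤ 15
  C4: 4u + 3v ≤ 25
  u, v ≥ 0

(0, 0), (6.25, 0), (1, 7), (0, 7.5)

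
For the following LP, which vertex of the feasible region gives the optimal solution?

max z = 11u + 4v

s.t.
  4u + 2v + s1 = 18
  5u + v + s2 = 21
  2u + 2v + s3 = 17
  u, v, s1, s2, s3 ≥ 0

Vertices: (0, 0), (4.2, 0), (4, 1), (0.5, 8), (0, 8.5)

Evaluate the objective at each vertex of the feasible region:
  z(0, 0) = 0
  z(4.2, 0) = 46.2
  z(4, 1) = 48  ←
  z(0.5, 8) = 37.5
  z(0, 8.5) = 34
The maximum is at u = 4, v = 1.

(4, 1)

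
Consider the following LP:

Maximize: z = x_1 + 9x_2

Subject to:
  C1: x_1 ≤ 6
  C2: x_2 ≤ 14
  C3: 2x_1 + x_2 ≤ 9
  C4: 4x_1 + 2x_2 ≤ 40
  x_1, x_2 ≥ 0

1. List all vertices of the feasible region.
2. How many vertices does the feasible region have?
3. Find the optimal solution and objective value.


1. (0, 0), (4.5, 0), (0, 9)
2. 3
3. x_1 = 0, x_2 = 9, z = 81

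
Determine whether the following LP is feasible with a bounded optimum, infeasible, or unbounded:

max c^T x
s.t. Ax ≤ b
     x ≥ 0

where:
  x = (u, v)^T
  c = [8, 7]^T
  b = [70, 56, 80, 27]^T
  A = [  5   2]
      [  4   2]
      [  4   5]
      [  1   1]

Feasible with a bounded optimal solution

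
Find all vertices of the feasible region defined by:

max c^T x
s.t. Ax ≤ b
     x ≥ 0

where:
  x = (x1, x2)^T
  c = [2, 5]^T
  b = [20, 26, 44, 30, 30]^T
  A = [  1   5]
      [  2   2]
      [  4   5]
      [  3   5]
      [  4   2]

(0, 0), (7.5, 0), (6.429, 2.143), (5, 3), (0, 4)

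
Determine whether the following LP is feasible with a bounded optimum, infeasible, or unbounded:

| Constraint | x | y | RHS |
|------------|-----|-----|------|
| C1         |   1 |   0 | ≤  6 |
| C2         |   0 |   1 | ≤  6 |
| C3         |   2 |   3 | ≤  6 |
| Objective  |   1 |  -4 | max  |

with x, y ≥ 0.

Feasible with a bounded optimal solution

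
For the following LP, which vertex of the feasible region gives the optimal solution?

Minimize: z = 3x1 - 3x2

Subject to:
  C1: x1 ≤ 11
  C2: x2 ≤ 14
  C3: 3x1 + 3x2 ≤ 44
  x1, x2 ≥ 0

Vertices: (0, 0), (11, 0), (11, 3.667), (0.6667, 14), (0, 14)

Evaluate the objective at each vertex of the feasible region:
  z(0, 0) = 0
  z(11, 0) = 33
  z(11, 3.667) = 22
  z(0.6667, 14) = -40
  z(0, 14) = -42  ←
The minimum is at x1 = 0, x2 = 14.

(0, 14)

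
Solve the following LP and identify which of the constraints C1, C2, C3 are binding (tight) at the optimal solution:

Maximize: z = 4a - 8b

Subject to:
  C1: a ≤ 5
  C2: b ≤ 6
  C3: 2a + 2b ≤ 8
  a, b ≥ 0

At a = 4, b = 0, compute slack b - a·x for each constraint:
  C1: 5 − 4 = 1  (slack)
  C2: 6 − 0 = 6  (slack)
  C3: 8 − 8 = 0  (binding)

Optimal: a = 4, b = 0
Binding: C3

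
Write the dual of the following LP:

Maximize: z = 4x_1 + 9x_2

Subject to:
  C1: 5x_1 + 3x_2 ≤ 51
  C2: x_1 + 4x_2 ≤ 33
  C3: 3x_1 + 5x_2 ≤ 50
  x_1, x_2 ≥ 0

Primal max cᵀx s.t. Ax ≤ b, x ≥ 0  →  Dual min bᵀy s.t. Aᵀy ≥ c, y ≥ 0.

Minimize: z = 51y1 + 33y2 + 50y3

Subject to:
  5y1 + y2 + 3y3 ≥ 4
  3y1 + 4y2 + 5y3 ≥ 9
  y1, y2, y3 ≥ 0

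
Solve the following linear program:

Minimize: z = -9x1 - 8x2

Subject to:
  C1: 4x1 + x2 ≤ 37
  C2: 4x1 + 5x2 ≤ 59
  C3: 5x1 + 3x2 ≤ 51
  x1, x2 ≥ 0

Evaluate the objective at each vertex of the feasible region:
  z(0, 0) = 0
  z(9.25, 0) = -83.25
  z(8.571, 2.714) = -98.86
  z(6, 7) = -110  ←
  z(0, 11.8) = -94.4
The minimum is at x1 = 6, x2 = 7.

x1 = 6, x2 = 7, z = -110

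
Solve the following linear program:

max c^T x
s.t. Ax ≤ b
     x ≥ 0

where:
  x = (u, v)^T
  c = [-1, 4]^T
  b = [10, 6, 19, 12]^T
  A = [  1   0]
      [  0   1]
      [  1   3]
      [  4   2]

Evaluate the objective at each vertex of the feasible region:
  z(0, 0) = 0
  z(3, 0) = -3
  z(0, 6) = 24  ←
The maximum is at u = 0, v = 6.

u = 0, v = 6, z = 24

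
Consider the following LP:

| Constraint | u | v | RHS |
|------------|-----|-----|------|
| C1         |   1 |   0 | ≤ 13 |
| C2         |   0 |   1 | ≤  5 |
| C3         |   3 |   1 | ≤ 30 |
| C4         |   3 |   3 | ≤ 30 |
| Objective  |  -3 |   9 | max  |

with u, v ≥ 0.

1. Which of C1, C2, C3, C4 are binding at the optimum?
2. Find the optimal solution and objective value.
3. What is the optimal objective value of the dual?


1. C2
2. u = 0, v = 5, z = 45
3. 45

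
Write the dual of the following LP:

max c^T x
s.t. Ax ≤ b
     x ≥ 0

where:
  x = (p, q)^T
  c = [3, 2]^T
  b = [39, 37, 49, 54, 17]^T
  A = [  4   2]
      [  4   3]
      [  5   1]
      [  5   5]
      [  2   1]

Primal max cᵀx s.t. Ax ≤ b, x ≥ 0  →  Dual min bᵀy s.t. Aᵀy ≥ c, y ≥ 0.

Minimize: z = 39y1 + 37y2 + 49y3 + 54y4 + 17y5

Subject to:
  4y1 + 4y2 + 5y3 + 5y4 + 2y5 ≥ 3
  2y1 + 3y2 + y3 + 5y4 + y5 ≥ 2
  y1, y2, y3, y4, y5 ≥ 0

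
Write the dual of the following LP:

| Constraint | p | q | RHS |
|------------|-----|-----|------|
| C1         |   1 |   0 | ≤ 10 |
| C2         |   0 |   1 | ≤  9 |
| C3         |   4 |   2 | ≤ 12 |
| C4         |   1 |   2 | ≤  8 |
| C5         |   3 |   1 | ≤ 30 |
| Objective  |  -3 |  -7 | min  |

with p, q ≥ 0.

Primal min cᵀx s.t. Ax ≤ b, x ≥ 0  →  Dual max −bᵀy s.t. Aᵀy ≥ −c, y ≥ 0.

Maximize: z = -10y1 - 9y2 - 12y3 - 8y4 - 30y5

Subject to:
  y1 + 4y3 + y4 + 3y5 ≥ 3
  y2 + 2y3 + 2y4 + y5 ≥ 7
  y1, y2, y3, y4, y5 ≥ 0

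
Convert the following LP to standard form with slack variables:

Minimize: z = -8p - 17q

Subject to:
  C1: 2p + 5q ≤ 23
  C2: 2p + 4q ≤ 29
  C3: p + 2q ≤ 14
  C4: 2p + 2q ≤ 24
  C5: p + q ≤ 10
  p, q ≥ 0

min z = -8p - 17q

s.t.
  2p + 5q + s1 = 23
  2p + 4q + s2 = 29
  p + 2q + s3 = 14
  2p + 2q + s4 = 24
  p + q + s5 = 10
  p, q, s1, s2, s3, s4, s5 ≥ 0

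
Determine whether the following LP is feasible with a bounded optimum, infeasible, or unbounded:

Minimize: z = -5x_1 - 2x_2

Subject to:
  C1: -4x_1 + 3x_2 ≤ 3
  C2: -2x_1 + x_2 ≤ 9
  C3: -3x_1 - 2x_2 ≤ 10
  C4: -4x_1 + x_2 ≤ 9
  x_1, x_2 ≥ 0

Unbounded (objective can decrease without bound)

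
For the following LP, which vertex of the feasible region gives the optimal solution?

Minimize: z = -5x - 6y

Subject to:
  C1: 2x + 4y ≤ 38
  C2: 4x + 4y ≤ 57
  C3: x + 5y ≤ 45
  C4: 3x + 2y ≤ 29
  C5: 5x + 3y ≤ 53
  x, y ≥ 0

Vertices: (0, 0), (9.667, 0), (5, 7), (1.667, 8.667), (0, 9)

Evaluate the objective at each vertex of the feasible region:
  z(0, 0) = 0
  z(9.667, 0) = -48.33
  z(5, 7) = -67  ←
  z(1.667, 8.667) = -60.33
  z(0, 9) = -54
The minimum is at x = 5, y = 7.

(5, 7)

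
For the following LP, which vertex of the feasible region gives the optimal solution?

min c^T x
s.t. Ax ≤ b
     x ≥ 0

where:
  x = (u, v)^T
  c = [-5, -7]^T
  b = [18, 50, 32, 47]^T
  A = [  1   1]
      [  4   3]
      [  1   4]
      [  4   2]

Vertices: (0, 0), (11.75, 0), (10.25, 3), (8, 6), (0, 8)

Evaluate the objective at each vertex of the feasible region:
  z(0, 0) = 0
  z(11.75, 0) = -58.75
  z(10.25, 3) = -72.25
  z(8, 6) = -82  ←
  z(0, 8) = -56
The minimum is at u = 8, v = 6.

(8, 6)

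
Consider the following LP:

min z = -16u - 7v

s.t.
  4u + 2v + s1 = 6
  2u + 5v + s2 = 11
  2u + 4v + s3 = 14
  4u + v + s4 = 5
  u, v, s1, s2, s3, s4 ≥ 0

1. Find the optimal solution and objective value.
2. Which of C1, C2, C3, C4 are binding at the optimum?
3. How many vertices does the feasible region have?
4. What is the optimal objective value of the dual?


1. u = 1, v = 1, z = -23
2. C1, C4
3. 5
4. -23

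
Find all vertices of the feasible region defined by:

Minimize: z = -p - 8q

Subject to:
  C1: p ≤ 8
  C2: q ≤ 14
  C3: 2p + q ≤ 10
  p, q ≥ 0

(0, 0), (5, 0), (0, 10)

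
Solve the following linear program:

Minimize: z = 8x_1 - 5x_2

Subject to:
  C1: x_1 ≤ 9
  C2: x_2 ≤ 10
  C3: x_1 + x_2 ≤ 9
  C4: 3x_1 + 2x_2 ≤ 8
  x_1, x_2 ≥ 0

Evaluate the objective at each vertex of the feasible region:
  z(0, 0) = 0
  z(2.667, 0) = 21.33
  z(0, 4) = -20  ←
The minimum is at x_1 = 0, x_2 = 4.

x_1 = 0, x_2 = 4, z = -20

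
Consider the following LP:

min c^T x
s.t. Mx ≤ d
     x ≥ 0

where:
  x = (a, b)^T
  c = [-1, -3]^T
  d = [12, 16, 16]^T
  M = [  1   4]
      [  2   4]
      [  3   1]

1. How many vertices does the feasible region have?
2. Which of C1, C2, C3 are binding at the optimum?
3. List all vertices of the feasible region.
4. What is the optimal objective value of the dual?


1. 5
2. C1, C2
3. (0, 0), (5.333, 0), (4.8, 1.6), (4, 2), (0, 3)
4. -10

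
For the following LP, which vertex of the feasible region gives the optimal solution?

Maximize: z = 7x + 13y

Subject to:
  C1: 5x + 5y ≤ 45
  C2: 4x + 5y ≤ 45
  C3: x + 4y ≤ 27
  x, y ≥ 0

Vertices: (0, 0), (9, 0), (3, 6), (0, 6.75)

Evaluate the objective at each vertex of the feasible region:
  z(0, 0) = 0
  z(9, 0) = 63
  z(3, 6) = 99  ←
  z(0, 6.75) = 87.75
The maximum is at x = 3, y = 6.

(3, 6)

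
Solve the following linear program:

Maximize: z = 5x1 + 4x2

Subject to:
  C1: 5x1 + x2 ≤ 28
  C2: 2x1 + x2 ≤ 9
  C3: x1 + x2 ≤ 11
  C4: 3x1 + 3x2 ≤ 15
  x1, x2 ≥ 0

Evaluate the objective at each vertex of the feasible region:
  z(0, 0) = 0
  z(4.5, 0) = 22.5
  z(4, 1) = 24  ←
  z(0, 5) = 20
The maximum is at x1 = 4, x2 = 1.

x1 = 4, x2 = 1, z = 24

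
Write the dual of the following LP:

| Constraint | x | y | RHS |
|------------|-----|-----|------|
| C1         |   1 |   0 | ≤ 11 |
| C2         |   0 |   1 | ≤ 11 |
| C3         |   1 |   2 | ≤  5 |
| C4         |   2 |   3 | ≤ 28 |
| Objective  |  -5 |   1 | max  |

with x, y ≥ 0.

Primal max cᵀx s.t. Ax ≤ b, x ≥ 0  →  Dual min bᵀy s.t. Aᵀy ≥ c, y ≥ 0.

Minimize: z = 11y1 + 11y2 + 5y3 + 28y4

Subject to:
  y1 + y3 + 2y4 ≥ -5
  y2 + 2y3 + 3y4 ≥ 1
  y1, y2, y3, y4 ≥ 0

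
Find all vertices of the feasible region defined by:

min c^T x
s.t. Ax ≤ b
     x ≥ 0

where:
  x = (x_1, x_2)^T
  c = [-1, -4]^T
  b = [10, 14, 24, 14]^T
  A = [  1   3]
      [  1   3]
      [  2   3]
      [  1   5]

(0, 0), (10, 0), (4, 2), (0, 2.8)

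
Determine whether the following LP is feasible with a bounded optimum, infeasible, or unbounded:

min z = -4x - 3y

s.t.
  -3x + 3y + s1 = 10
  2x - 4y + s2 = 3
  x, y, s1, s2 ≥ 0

Unbounded (objective can decrease without bound)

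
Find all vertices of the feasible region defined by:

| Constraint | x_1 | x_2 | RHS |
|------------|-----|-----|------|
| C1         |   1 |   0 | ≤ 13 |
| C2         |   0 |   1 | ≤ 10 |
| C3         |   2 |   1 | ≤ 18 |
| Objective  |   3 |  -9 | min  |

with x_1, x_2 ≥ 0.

(0, 0), (9, 0), (4, 10), (0, 10)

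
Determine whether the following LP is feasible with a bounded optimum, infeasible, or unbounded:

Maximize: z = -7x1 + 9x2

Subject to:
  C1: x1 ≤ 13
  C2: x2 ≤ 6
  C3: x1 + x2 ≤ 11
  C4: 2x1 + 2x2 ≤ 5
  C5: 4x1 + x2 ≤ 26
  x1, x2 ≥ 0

Feasible with a bounded optimal solution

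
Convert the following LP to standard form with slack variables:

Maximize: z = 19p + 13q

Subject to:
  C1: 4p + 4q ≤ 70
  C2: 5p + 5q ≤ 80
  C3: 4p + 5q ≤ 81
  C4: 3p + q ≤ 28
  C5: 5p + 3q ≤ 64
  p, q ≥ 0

max z = 19p + 13q

s.t.
  4p + 4q + s1 = 70
  5p + 5q + s2 = 80
  4p + 5q + s3 = 81
  3p + q + s4 = 28
  5p + 3q + s5 = 64
  p, q, s1, s2, s3, s4, s5 ≥ 0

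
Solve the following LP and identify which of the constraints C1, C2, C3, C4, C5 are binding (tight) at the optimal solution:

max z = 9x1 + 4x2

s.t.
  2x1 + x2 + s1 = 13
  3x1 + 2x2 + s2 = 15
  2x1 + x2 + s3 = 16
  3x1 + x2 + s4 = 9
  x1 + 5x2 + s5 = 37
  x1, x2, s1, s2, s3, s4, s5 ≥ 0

At x1 = 1, x2 = 6, compute slack b - a·x for each constraint:
  C1: 13 − 8 = 5  (slack)
  C2: 15 − 15 = 0  (binding)
  C3: 16 − 8 = 8  (slack)
  C4: 9 − 9 = 0  (binding)
  C5: 37 − 31 = 6  (slack)

Optimal: x1 = 1, x2 = 6
Binding: C2, C4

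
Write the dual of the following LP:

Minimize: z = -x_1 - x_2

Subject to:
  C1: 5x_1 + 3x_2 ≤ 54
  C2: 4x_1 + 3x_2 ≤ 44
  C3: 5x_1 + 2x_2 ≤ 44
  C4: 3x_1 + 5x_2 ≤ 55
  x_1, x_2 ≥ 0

Primal min cᵀx s.t. Ax ≤ b, x ≥ 0  →  Dual max −bᵀy s.t. Aᵀy ≥ −c, y ≥ 0.

Maximize: z = -54y1 - 44y2 - 44y3 - 55y4

Subject to:
  5y1 + 4y2 + 5y3 + 3y4 ≥ 1
  3y1 + 3y2 + 2y3 + 5y4 ≥ 1
  y1, y2, y3, y4 ≥ 0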